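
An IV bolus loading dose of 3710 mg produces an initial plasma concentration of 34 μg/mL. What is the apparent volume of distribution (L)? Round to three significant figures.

Immediately after an IV bolus, C₀ = Dose / Vd, so Vd = Dose / C₀.
Vd = 3710 / 34 = 109.1 L

109 L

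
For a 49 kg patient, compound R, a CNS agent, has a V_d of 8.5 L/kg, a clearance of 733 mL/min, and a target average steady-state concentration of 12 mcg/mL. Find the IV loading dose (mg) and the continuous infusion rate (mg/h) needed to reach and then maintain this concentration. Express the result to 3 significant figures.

(a) 5000 mg; (b) 528 mg/h

Vd(total) = 49 kg × 8.5 L/kg = 416.5 L
LD = Vd · C_target = 416.5 × 12 = 4998 mg
CL = 733 mL/min = 733 × 0.06 = 43.98 L/h
Maintenance infusion rate = CL × Css = 43.98 × 12 = 527.8 mg/h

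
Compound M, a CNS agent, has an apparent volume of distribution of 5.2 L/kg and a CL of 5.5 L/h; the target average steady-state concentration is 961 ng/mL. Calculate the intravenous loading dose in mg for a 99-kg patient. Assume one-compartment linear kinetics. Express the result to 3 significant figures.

Vd(total) = 99 kg × 5.2 L/kg = 514.8 L
C = 961 ng/mL = 0.9610 mg/L
LD = Vd × C = 514.8 × 0.9610 = 494.7 mg

495 mg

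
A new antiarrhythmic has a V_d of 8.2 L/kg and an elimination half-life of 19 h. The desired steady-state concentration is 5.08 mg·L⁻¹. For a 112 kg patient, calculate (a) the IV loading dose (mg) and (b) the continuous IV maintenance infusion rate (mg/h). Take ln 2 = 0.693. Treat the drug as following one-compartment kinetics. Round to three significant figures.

(a) 4670 mg; (b) 170 mg/h

Vd = 8.2 L/kg × 112 kg = 918.4 L
LD = Vd × C = 918.4 × 5.08 = 4665 mg
CL = 0.693 × Vd / t½ = 0.693 × 918.4 / 19 = 33.50 L/h
Infusion rate = CL × Css = 33.50 × 5.08 = 170.2 mg/h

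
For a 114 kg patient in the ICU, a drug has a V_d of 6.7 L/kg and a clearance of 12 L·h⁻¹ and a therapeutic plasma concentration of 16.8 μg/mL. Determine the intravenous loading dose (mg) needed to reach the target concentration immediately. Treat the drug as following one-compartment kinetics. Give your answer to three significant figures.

Vd = 6.7 L/kg × 114 kg = 763.8 L
LD = Vd × C = 763.8 × 16.80 = 12830 mg

12800 mg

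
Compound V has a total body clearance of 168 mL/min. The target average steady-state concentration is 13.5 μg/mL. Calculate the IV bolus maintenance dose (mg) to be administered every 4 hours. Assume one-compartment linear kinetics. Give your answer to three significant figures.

544 mg

CL = 168 mL/min × 60/1000 = 10.08 L/h
D = CL × Css × τ = 10.08 × 13.5 × 4 = 544.3 mg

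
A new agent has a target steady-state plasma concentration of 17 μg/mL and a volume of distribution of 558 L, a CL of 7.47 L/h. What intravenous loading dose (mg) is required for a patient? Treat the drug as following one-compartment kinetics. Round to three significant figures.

9490 mg

LD = Vd × C = 558.0 × 17.00 = 9486 mg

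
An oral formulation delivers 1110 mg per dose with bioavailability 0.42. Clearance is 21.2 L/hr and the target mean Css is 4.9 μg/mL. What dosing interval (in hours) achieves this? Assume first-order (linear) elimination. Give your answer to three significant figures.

F·D/τ = CL·Css → τ = F·D / (CL·Css).
τ = 0.42 × 1110 / (21.2 × 4.9) = 4.488 h

4.49 h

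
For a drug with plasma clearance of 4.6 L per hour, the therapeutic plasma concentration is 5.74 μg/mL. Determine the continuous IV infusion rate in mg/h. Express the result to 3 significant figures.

At steady state, infusion rate equals elimination rate: rate in = CL × Css.
Infusion rate = CL · Css = 4.600 L/h × 5.74 mg/L = 26.40 mg/h

26.4 mg/h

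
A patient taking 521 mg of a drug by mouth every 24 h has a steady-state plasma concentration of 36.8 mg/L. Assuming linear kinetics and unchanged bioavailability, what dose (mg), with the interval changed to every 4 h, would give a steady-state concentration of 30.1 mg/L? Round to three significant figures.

71.0 mg

For first-order elimination, Css ∝ F·D/(CL·τ); F and CL are unchanged, so Css ∝ D/τ.
D₂ = D₁ × (Css,target / Css,current) × (τ₂/τ₁) = 521 × (30.1/36.8) × (4/24) = 71.02 mg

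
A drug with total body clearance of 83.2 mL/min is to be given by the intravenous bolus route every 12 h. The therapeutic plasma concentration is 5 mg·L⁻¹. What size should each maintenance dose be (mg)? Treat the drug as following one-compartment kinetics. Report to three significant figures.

300 mg

Convert clearance: 83.2 mL/min × 60 min/h ÷ 1000 mL/L = 4.992 L/h
At steady state, dose per interval replaces the amount cleared in that interval: D/τ = CL·Css.
D = CL × Css × τ = 4.992 × 5 × 12 = 299.5 mg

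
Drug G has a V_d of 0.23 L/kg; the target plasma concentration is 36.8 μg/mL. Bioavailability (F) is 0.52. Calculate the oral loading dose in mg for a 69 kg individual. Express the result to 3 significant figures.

Total Vd = 0.23 × 69 = 15.87 L
LD = Vd × C / F = 15.87 × 36.80 / 0.52 = 1123 mg

1120 mg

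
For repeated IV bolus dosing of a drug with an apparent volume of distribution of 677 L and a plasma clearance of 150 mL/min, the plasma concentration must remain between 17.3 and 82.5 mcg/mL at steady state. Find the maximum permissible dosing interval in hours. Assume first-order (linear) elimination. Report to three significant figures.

118 h

CL = 150 mL/min × 60/1000 = 9.000 L/h
k = CL / Vd = 9.000 / 677.0 = 0.01329 h⁻¹
Between IV bolus doses, concentration decays as C = C₀·e^(−kτ), so C_peak/C_trough = e^(kτ).
τ_max = ln(C_peak/C_trough) / k = ln(82.5/17.3) / 0.01329 = 1.562 / 0.01329 = 117.5 h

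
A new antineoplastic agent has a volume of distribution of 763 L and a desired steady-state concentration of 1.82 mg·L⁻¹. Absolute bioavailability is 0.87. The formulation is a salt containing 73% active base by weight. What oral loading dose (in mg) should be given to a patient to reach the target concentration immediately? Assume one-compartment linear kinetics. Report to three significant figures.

2190 mg

The loading dose fills Vd to the target concentration.
LD = Vd × C / F / S = 763.0 × 1.820 / 0.87 / 0.73 = 2187 mg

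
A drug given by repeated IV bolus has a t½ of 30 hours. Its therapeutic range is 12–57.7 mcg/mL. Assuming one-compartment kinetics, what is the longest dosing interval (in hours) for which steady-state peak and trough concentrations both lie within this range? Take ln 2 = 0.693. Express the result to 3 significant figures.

k = 0.693 / t½ = 0.693 / 30 = 0.02310 h⁻¹
Between IV bolus doses, concentration decays as C = C₀·e^(−kτ), so C_peak/C_trough = e^(kτ).
τ_max = ln(C_peak/C_trough) / k = ln(57.7/12) / 0.02310 = 1.570 / 0.02310 = 67.97 h

68.0 h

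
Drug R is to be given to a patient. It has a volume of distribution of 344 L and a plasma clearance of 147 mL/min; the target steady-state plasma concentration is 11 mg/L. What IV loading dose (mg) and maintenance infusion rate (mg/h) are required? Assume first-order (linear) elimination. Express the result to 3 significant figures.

Loading: fill Vd to C_target → 344.0 L × 11 mg/L = 3784 mg
CL = 147 mL/min = 147 × 0.06 = 8.820 L/h
Maintenance: replace elimination → rate = CL × Css = 8.820 × 11 = 97.02 mg/h

(a) 3780 mg; (b) 97.0 mg/h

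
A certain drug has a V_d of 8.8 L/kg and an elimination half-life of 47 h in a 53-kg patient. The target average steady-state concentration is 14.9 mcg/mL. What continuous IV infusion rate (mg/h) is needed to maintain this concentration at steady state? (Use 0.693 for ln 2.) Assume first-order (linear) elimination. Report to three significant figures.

102 mg/h

Vd(total) = 53 kg × 8.8 L/kg = 466.4 L
k = 0.693/47 = 0.01474 h⁻¹, so CL = k·Vd = 0.01474 × 466.4 = 6.875 L/h
Infusion rate = CL × Css = 6.875 × 14.9 = 102.4 mg/h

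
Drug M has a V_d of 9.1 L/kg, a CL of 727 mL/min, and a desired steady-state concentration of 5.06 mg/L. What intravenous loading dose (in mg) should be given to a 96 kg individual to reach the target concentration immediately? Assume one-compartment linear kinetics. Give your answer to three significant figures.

Total Vd = 9.1 × 96 = 873.6 L
LD = Vd × C = 873.6 × 5.060 = 4420 mg

4420 mg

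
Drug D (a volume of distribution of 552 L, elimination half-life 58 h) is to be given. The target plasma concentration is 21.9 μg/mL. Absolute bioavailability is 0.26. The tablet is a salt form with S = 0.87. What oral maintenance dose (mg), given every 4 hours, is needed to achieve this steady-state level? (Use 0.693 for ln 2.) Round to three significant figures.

2550 mg

k = 0.693/58 = 0.01195 h⁻¹, so CL = k·Vd = 0.01195 × 552.0 = 6.596 L/h
D = CL × Css × τ / F / S = 6.596 × 21.9 × 4 / 0.26 / 0.87 = 2554 mg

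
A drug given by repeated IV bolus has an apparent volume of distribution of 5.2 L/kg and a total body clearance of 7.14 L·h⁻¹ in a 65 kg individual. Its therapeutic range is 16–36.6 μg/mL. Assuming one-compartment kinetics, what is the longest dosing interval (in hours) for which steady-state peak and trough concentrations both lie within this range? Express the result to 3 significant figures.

Total Vd = 5.2 × 65 = 338.0 L
k = CL / Vd = 7.140 / 338.0 = 0.02112 h⁻¹
Between IV bolus doses, concentration decays as C = C₀·e^(−kτ), so C_peak/C_trough = e^(kτ).
τ_max = ln(C_peak/C_trough) / k = ln(36.6/16) / 0.02112 = 0.8275 / 0.02112 = 39.18 h

39.2 h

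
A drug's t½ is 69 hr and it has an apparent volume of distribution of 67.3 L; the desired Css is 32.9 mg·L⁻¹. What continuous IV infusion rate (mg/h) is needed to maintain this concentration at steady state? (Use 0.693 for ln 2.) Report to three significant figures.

22.2 mg/h

CL = ln 2 · Vd / t½ = 0.693 × 67.30 / 69 = 0.6759 L/h
Infusion rate = CL × Css = 0.6759 × 32.9 = 22.24 mg/h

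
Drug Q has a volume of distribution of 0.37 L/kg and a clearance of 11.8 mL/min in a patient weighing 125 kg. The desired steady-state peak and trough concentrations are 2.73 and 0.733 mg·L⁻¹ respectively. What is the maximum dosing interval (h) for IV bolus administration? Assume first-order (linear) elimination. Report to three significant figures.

85.9 h

Vd = 0.37 L/kg × 125 kg = 46.25 L
CL = 11.8 mL/min × 60/1000 = 0.7080 L/h
k = CL / Vd = 0.7080 / 46.25 = 0.01531 h⁻¹
Between IV bolus doses, concentration decays as C = C₀·e^(−kτ), so C_peak/C_trough = e^(kτ).
τ_max = ln(C_peak/C_trough) / k = ln(2.73/0.733) / 0.01531 = 1.315 / 0.01531 = 85.89 h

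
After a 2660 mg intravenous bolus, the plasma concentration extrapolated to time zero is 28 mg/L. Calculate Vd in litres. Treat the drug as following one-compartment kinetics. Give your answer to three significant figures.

Immediately after an IV bolus, C₀ = Dose / Vd, so Vd = Dose / C₀.
Vd = 2660 / 28 = 95.00 L

95.0 L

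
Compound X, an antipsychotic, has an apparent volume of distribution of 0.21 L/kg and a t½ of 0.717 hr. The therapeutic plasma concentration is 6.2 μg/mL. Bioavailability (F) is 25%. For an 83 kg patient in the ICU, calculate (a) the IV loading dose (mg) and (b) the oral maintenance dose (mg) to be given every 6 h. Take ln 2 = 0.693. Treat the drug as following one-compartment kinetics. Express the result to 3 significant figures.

(a) 108 mg; (b) 2510 mg

Vd = 0.21 L/kg × 83 kg = 17.43 L
LD = Vd × C = 17.43 × 6.2 = 108.1 mg
CL = 0.693 × Vd / t½ = 0.693 × 17.43 / 0.717 = 16.85 L/h
D = CL × Css × τ / F = 16.85 × 6.2 × 6 / 0.25 = 2507 mg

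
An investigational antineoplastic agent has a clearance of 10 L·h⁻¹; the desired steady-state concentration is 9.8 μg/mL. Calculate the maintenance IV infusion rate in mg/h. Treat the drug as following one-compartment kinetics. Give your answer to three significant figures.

98.0 mg/h

At steady state, infusion rate equals elimination rate: rate in = CL × Css.
Infusion rate = CL · Css = 10.00 L/h × 9.8 mg/L = 98.00 mg/h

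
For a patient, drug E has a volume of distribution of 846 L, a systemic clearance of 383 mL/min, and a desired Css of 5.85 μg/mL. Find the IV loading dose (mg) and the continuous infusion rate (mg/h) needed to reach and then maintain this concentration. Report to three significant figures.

Loading: fill Vd to C_target → 846.0 L × 5.85 mg/L = 4949 mg
CL = 383 mL/min × 60/1000 = 22.98 L/h
Maintenance infusion rate = CL × Css = 22.98 × 5.85 = 134.4 mg/h

(a) 4950 mg; (b) 134 mg/h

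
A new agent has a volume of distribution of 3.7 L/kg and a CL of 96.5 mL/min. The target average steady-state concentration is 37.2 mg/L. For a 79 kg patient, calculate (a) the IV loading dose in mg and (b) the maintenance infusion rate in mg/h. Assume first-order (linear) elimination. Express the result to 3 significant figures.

(a) 10900 mg; (b) 215 mg/h

Vd = 3.7 L/kg × 79 kg = 292.3 L
Loading: fill Vd to C_target → 292.3 L × 37.2 mg/L = 10870 mg
CL = 96.5 mL/min = 96.5 × 0.06 = 5.790 L/h
Infusion rate = 5.790 L/h × 37.2 mg/L = 215.4 mg/h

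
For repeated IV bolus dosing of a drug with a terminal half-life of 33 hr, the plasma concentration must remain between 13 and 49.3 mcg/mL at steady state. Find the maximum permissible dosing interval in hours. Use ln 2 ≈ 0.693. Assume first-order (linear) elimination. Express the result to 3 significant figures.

k = 0.693 / t½ = 0.693 / 33 = 0.02100 h⁻¹
Between IV bolus doses, concentration decays as C = C₀·e^(−kτ), so C_peak/C_trough = e^(kτ).
τ_max = ln(C_peak/C_trough) / k = ln(49.3/13) / 0.02100 = 1.333 / 0.02100 = 63.48 h

63.5 h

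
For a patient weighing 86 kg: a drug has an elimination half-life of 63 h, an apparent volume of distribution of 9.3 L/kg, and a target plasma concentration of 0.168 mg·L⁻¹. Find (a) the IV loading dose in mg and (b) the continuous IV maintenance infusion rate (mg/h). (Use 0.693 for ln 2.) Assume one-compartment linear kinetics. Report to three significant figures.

Vd(total) = 86 kg × 9.3 L/kg = 799.8 L
LD = Vd × C = 799.8 × 0.168 = 134.4 mg
CL = 0.693 × Vd / t½ = 0.693 × 799.8 / 63 = 8.798 L/h
Infusion rate = CL × Css = 8.798 × 0.168 = 1.478 mg/h

(a) 134 mg; (b) 1.48 mg/h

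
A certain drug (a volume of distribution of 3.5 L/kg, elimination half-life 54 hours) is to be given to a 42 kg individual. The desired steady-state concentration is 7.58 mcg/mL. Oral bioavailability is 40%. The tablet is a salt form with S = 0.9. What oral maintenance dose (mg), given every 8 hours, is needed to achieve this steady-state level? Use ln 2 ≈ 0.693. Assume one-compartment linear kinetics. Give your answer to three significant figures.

Vd(total) = 42 kg × 3.5 L/kg = 147.0 L
CL = 0.693 × Vd / t½ = 0.693 × 147.0 / 54 = 1.887 L/h
D = CL × Css × τ / F / S = 1.887 × 7.58 × 8 / 0.4 / 0.9 = 317.9 mg

318 mg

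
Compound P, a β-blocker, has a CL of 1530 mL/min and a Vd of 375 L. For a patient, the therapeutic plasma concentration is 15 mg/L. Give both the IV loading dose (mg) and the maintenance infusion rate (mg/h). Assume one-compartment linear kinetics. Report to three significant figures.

(a) 5630 mg; (b) 1380 mg/h

Loading dose = Vd × C = 375.0 × 15 = 5625 mg
CL = 1530 mL/min × 60/1000 = 91.80 L/h
Infusion rate = 91.80 L/h × 15 mg/L = 1377 mg/h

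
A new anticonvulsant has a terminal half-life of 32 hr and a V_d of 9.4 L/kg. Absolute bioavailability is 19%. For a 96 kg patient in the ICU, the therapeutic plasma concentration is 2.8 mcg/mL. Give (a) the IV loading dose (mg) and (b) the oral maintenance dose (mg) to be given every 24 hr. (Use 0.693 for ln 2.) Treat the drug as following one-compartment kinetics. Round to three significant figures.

Vd(total) = 96 kg × 9.4 L/kg = 902.4 L
LD = Vd × C = 902.4 × 2.8 = 2527 mg
CL = 0.693 × Vd / t½ = 0.693 × 902.4 / 32 = 19.54 L/h
D = CL × Css × τ / F = 19.54 × 2.8 × 24 / 0.19 = 6911 mg

(a) 2530 mg; (b) 6910 mg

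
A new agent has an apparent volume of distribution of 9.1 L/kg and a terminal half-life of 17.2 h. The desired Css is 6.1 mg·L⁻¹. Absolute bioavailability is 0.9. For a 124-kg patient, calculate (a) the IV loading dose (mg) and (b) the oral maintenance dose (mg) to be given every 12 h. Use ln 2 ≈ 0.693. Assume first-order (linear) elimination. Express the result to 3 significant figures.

(a) 6880 mg; (b) 3700 mg

Vd = 9.1 L/kg × 124 kg = 1128 L
LD = Vd × C = 1128 × 6.1 = 6881 mg
CL = 0.693 × Vd / t½ = 0.693 × 1128 / 17.2 = 45.45 L/h
D = CL × Css × τ / F = 45.45 × 6.1 × 12 / 0.9 = 3697 mg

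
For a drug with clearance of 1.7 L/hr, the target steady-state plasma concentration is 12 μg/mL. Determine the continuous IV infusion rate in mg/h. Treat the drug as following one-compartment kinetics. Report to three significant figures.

At steady state, infusion rate equals elimination rate: rate in = CL × Css.
Rate = CL × Css = 1.700 × 12 = 20.40 mg/h

20.4 mg/h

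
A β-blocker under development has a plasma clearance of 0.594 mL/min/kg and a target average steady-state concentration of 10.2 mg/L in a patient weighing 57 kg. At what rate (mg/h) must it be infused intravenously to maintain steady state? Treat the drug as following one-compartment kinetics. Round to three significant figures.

20.7 mg/h

CL = 0.594 mL/min/kg × 57 kg = 33.86 mL/min = 33.86 × 60/1000 = 2.032 L/h
At steady state, infusion rate equals elimination rate: rate in = CL × Css.
Infusion rate = CL · Css = 2.032 L/h × 10.2 mg/L = 20.73 mg/h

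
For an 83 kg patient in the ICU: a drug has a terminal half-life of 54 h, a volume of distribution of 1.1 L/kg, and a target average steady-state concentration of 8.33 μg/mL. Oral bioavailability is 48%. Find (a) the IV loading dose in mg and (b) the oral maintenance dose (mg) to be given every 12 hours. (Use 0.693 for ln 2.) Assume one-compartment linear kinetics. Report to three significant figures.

(a) 761 mg; (b) 244 mg

Vd = 1.1 L/kg × 83 kg = 91.30 L
LD = Vd × C = 91.30 × 8.33 = 760.5 mg
CL = 0.693 × Vd / t½ = 0.693 × 91.30 / 54 = 1.172 L/h
D = CL × Css × τ / F = 1.172 × 8.33 × 12 / 0.48 = 244.1 mg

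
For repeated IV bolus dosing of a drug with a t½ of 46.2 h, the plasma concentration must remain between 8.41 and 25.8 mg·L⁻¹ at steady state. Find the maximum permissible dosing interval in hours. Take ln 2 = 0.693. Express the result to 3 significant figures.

k = 0.693 / t½ = 0.693 / 46.2 = 0.01500 h⁻¹
Between IV bolus doses, concentration decays as C = C₀·e^(−kτ), so C_peak/C_trough = e^(kτ).
τ_max = ln(C_peak/C_trough) / k = ln(25.8/8.41) / 0.01500 = 1.121 / 0.01500 = 74.73 h

74.7 h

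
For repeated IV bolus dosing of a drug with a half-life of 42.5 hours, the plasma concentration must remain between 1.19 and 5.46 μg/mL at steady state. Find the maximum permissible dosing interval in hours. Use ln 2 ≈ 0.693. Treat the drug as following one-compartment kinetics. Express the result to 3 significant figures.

k = 0.693 / t½ = 0.693 / 42.5 = 0.01631 h⁻¹
Between IV bolus doses, concentration decays as C = C₀·e^(−kτ), so C_peak/C_trough = e^(kτ).
τ_max = ln(C_peak/C_trough) / k = ln(5.46/1.19) / 0.01631 = 1.523 / 0.01631 = 93.38 h

93.4 h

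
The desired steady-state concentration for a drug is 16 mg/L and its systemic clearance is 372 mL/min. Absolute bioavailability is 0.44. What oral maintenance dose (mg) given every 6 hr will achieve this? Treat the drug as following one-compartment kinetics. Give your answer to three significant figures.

CL = 372 mL/min × 60/1000 = 22.32 L/h
D = CL × Css × τ / F = 22.32 × 16 × 6 / 0.44 = 4870 mg

4870 mg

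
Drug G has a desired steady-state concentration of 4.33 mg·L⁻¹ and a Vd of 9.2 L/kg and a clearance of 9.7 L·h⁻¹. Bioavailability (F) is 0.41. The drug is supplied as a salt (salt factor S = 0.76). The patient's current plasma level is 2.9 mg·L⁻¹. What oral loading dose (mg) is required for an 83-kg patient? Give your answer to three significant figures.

3500 mg

Total Vd = 9.2 × 83 = 763.6 L
Concentration deficit ΔC = 4.33 − 2.9 = 1.430 mg/L
LD = Vd × ΔC / F / S = 763.6 × 1.430 / 0.41 / 0.76 = 3504 mg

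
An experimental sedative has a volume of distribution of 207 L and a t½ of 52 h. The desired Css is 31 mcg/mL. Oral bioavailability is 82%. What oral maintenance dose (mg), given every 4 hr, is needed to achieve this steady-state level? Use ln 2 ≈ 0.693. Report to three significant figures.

CL = 0.693 × Vd / t½ = 0.693 × 207.0 / 52 = 2.759 L/h
D = CL × Css × τ / F = 2.759 × 31 × 4 / 0.82 = 417.2 mg

417 mg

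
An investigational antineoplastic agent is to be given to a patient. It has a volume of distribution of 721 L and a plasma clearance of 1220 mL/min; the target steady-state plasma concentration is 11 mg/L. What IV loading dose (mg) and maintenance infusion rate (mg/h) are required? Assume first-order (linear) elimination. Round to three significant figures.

(a) 7930 mg; (b) 805 mg/h

Loading: fill Vd to C_target → 721.0 L × 11 mg/L = 7931 mg
CL = 1220 mL/min = 1220 × 0.06 = 73.20 L/h
Infusion rate = 73.20 L/h × 11 mg/L = 805.2 mg/h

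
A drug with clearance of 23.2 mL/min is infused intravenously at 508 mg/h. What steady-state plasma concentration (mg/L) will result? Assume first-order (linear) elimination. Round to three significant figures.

CL = 23.2 mL/min × 60/1000 = 1.392 L/h
Css = rate / CL = 508 / 1.392 = 364.9 mg/L

365 mg/L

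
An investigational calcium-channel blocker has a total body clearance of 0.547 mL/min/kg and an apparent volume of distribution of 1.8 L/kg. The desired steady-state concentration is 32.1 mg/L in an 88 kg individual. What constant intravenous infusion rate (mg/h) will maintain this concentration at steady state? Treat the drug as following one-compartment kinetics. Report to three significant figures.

CL = 0.547 mL/min/kg × 88 kg = 48.14 mL/min = 48.14 × 60/1000 = 2.888 L/h
Rate = CL × Css = 2.888 × 32.1 = 92.70 mg/h

92.7 mg/h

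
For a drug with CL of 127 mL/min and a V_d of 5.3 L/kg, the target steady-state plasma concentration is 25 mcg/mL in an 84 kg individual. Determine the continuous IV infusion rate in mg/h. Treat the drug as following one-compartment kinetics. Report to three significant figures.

CL = 127 mL/min × 60/1000 = 7.620 L/h
Infusion rate = CL · Css = 7.620 L/h × 25 mg/L = 190.5 mg/h

191 mg/h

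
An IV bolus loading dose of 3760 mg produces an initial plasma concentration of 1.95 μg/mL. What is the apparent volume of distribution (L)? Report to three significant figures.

1930 L

Immediately after an IV bolus, C₀ = Dose / Vd, so Vd = Dose / C₀.
Vd = 3760 / 1.95 = 1928 L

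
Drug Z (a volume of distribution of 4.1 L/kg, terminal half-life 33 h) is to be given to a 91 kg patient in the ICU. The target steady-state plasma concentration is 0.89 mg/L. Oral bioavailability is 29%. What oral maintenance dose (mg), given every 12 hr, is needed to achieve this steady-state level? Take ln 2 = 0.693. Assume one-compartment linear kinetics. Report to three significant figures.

289 mg

Vd = 4.1 L/kg × 91 kg = 373.1 L
CL = ln 2 · Vd / t½ = 0.693 × 373.1 / 33 = 7.835 L/h
D = CL × Css × τ / F = 7.835 × 0.89 × 12 / 0.29 = 288.5 mg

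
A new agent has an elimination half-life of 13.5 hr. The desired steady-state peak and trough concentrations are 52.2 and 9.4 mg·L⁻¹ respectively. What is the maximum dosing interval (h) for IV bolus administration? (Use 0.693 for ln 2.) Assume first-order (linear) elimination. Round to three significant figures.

33.4 h

k = 0.693 / t½ = 0.693 / 13.5 = 0.05133 h⁻¹
Between IV bolus doses, concentration decays as C = C₀·e^(−kτ), so C_peak/C_trough = e^(kτ).
τ_max = ln(C_peak/C_trough) / k = ln(52.2/9.4) / 0.05133 = 1.714 / 0.05133 = 33.39 h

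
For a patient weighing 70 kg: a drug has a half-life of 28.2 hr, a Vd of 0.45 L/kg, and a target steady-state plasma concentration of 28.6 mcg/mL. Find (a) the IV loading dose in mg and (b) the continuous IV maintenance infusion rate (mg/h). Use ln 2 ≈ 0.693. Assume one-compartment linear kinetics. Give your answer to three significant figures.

(a) 901 mg; (b) 22.1 mg/h

Total Vd = 0.45 × 70 = 31.50 L
LD = Vd × C = 31.50 × 28.6 = 900.9 mg
CL = 0.693 × Vd / t½ = 0.693 × 31.50 / 28.2 = 0.7741 L/h
Infusion rate = CL × Css = 0.7741 × 28.6 = 22.14 mg/h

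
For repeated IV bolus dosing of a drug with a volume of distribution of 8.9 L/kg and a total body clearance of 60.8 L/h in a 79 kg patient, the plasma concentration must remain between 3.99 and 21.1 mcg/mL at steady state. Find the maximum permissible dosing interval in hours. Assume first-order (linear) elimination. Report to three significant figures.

19.3 h

Vd(total) = 79 kg × 8.9 L/kg = 703.1 L
k = CL / Vd = 60.80 / 703.1 = 0.08647 h⁻¹
Between IV bolus doses, concentration decays as C = C₀·e^(−kτ), so C_peak/C_trough = e^(kτ).
τ_max = ln(C_peak/C_trough) / k = ln(21.1/3.99) / 0.08647 = 1.665 / 0.08647 = 19.26 h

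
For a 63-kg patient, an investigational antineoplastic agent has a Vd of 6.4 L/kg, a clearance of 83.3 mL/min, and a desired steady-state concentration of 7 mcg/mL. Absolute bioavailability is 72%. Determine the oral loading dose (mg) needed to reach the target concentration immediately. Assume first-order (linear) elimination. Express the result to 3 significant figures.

3920 mg

Total Vd = 6.4 × 63 = 403.2 L
LD = Vd × C / F = 403.2 × 7.000 / 0.72 = 3920 mg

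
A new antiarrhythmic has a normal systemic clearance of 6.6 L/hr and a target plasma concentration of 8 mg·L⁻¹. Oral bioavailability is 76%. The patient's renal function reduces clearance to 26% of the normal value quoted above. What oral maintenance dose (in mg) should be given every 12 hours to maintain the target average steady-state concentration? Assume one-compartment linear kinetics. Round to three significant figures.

Patient clearance = 0.26 × 6.600 = 1.716 L/h
D = CL × Css × τ / F = 1.716 × 8 × 12 / 0.76 = 216.8 mg

217 mg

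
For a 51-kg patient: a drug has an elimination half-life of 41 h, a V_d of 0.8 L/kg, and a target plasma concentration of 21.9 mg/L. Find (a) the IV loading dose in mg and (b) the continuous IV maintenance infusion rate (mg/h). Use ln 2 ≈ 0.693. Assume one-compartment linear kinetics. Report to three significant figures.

(a) 894 mg; (b) 15.1 mg/h

Total Vd = 0.8 × 51 = 40.80 L
LD = Vd × C = 40.80 × 21.9 = 893.5 mg
CL = 0.693 × Vd / t½ = 0.693 × 40.80 / 41 = 0.6896 L/h
Infusion rate = CL × Css = 0.6896 × 21.9 = 15.10 mg/h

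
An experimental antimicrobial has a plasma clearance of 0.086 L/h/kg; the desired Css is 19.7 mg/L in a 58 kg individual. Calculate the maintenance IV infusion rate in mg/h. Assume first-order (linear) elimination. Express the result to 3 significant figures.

CL = 0.086 L/h/kg × 58 kg = 4.988 L/h
R₀ = 4.988 × 19.7 = 98.26 mg/h

98.3 mg/h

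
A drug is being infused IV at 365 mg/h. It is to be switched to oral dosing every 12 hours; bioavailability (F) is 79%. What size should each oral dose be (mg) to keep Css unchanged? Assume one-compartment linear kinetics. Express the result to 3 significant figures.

To maintain the same Css, the systemic dosing rate must be unchanged: F·D/τ = infusion rate.
D = rate × τ / F = 365 × 12 / 0.79 = 5544 mg

5540 mg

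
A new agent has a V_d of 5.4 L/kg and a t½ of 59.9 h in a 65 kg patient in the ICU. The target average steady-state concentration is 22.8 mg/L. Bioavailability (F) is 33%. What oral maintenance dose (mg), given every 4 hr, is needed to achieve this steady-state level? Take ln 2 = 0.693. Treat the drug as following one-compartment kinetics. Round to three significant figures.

Total Vd = 5.4 × 65 = 351.0 L
CL = ln 2 · Vd / t½ = 0.693 × 351.0 / 59.9 = 4.061 L/h
D = CL × Css × τ / F = 4.061 × 22.8 × 4 / 0.33 = 1122 mg

1120 mg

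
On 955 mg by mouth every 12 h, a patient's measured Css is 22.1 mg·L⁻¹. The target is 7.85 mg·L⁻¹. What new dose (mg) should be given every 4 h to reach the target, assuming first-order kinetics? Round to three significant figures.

113 mg

With linear kinetics, Css is proportional to dose rate (D/τ) at fixed clearance.
D₂ = D₁ × (Css,target / Css,current) × (τ₂/τ₁) = 955 × (7.85/22.1) × (4/12) = 113.1 mg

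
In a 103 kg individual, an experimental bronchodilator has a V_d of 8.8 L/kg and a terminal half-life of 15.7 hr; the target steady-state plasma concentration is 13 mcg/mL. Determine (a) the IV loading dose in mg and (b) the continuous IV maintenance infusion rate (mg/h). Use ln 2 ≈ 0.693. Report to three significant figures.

Total Vd = 8.8 × 103 = 906.4 L
LD = Vd × C = 906.4 × 13 = 11780 mg
CL = 0.693 × Vd / t½ = 0.693 × 906.4 / 15.7 = 40.01 L/h
Infusion rate = CL × Css = 40.01 × 13 = 520.1 mg/h

(a) 11800 mg; (b) 520 mg/h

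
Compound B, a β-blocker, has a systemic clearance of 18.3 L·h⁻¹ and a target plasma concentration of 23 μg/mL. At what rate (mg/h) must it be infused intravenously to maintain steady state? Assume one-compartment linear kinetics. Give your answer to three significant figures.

421 mg/h

Rate = CL × Css = 18.30 × 23 = 420.9 mg/h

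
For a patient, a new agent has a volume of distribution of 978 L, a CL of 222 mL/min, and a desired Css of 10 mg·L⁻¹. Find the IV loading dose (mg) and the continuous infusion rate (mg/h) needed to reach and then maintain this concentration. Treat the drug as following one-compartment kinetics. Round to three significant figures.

LD = Vd · C_target = 978.0 × 10 = 9780 mg
Convert clearance: 222 mL/min × 60 min/h ÷ 1000 mL/L = 13.32 L/h
Maintenance: replace elimination → rate = CL × Css = 13.32 × 10 = 133.2 mg/h

(a) 9780 mg; (b) 133 mg/h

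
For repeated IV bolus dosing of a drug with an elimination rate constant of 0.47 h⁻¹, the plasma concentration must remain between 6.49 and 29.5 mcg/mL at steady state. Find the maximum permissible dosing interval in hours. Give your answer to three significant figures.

Between IV bolus doses, concentration decays as C = C₀·e^(−kτ), so C_peak/C_trough = e^(kτ).
τ_max = ln(C_peak/C_trough) / k = ln(29.5/6.49) / 0.4700 = 1.514 / 0.4700 = 3.221 h

3.22 h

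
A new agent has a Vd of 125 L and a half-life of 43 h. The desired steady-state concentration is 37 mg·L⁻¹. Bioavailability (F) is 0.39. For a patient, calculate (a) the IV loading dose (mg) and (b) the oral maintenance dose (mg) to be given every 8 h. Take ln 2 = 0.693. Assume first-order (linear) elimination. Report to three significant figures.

(a) 4630 mg; (b) 1530 mg

LD = Vd × C = 125.0 × 37 = 4625 mg
CL = 0.693 × Vd / t½ = 0.693 × 125.0 / 43 = 2.015 L/h
D = CL × Css × τ / F = 2.015 × 37 × 8 / 0.39 = 1529 mg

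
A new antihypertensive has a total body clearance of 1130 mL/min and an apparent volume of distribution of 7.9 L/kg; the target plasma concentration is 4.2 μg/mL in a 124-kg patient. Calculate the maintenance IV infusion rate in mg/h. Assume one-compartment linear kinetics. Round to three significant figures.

CL = 1130 mL/min = 1130 × 0.06 = 67.80 L/h
Rate = CL × Css = 67.80 × 4.2 = 284.8 mg/h

285 mg/h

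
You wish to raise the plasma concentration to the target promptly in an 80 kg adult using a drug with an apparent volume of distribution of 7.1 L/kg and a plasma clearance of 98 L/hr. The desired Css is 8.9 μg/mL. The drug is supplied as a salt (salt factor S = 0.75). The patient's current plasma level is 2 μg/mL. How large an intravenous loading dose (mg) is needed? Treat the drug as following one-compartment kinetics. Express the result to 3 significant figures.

Vd(total) = 80 kg × 7.1 L/kg = 568.0 L
Concentration deficit ΔC = 8.9 − 2 = 6.900 mg/L
LD = Vd × ΔC / S = 568.0 × 6.900 / 0.75 = 5226 mg

5230 mg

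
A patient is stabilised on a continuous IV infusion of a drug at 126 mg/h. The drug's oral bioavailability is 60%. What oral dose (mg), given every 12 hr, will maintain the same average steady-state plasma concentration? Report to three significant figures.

2520 mg

To maintain the same Css, the systemic dosing rate must be unchanged: F·D/τ = infusion rate.
D = rate × τ / F = 126 × 12 / 0.6 = 2520 mg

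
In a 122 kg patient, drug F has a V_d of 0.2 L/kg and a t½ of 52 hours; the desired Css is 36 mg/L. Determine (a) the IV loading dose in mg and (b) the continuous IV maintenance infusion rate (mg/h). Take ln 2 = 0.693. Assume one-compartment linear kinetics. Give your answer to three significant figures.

(a) 878 mg; (b) 11.7 mg/h

Vd = 0.2 L/kg × 122 kg = 24.40 L
LD = Vd × C = 24.40 × 36 = 878.4 mg
CL = 0.693 × Vd / t½ = 0.693 × 24.40 / 52 = 0.3252 L/h
Infusion rate = CL × Css = 0.3252 × 36 = 11.71 mg/h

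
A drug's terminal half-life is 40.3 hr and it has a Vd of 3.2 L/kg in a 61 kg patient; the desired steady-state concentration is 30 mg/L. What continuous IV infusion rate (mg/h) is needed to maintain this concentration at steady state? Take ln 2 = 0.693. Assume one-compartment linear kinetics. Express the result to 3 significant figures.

101 mg/h

Vd(total) = 61 kg × 3.2 L/kg = 195.2 L
k = 0.693/40.3 = 0.01720 h⁻¹, so CL = k·Vd = 0.01720 × 195.2 = 3.357 L/h
Infusion rate = CL × Css = 3.357 × 30 = 100.7 mg/h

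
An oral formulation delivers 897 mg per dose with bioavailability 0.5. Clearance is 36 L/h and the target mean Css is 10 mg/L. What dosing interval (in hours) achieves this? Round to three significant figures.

F·D/τ = CL·Css → τ = F·D / (CL·Css).
τ = 0.5 × 897 / (36 × 10) = 1.246 h

1.25 h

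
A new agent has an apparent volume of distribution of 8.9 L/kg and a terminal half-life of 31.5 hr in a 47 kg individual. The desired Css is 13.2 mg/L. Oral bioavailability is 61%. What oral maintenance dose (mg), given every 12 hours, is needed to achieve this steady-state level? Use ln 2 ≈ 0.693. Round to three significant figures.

Total Vd = 8.9 × 47 = 418.3 L
k = 0.693/31.5 = 0.02200 h⁻¹, so CL = k·Vd = 0.02200 × 418.3 = 9.203 L/h
D = CL × Css × τ / F = 9.203 × 13.2 × 12 / 0.61 = 2390 mg

2390 mg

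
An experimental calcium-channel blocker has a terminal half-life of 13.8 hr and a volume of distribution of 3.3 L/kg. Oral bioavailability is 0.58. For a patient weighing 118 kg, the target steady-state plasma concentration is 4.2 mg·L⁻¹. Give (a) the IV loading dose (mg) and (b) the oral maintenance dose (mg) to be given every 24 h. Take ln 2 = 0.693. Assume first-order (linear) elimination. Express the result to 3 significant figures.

Vd = 3.3 L/kg × 118 kg = 389.4 L
LD = Vd × C = 389.4 × 4.2 = 1635 mg
CL = 0.693 × Vd / t½ = 0.693 × 389.4 / 13.8 = 19.55 L/h
D = CL × Css × τ / F = 19.55 × 4.2 × 24 / 0.58 = 3398 mg

(a) 1640 mg; (b) 3400 mg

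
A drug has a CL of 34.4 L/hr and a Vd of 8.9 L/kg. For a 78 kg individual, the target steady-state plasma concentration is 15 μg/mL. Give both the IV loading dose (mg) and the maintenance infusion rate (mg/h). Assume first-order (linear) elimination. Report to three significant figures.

Vd = 8.9 L/kg × 78 kg = 694.2 L
Loading dose = Vd × C = 694.2 × 15 = 10410 mg
Infusion rate = 34.40 L/h × 15 mg/L = 516.0 mg/h

(a) 10400 mg; (b) 516 mg/h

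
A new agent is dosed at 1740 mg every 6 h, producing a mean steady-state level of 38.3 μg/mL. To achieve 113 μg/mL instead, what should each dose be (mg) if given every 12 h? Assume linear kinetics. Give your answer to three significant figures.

For first-order elimination, Css ∝ F·D/(CL·τ); F and CL are unchanged, so Css ∝ D/τ.
D₂ = D₁ × (Css,target / Css,current) × (τ₂/τ₁) = 1740 × (113/38.3) × (12/6) = 10270 mg

10300 mg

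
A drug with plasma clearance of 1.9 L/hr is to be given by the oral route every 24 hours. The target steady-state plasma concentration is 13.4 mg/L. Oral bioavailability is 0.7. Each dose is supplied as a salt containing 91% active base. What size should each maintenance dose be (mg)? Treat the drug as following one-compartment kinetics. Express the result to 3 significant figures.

959 mg

D = CL × Css × τ / F / S = 1.900 × 13.4 × 24 / 0.7 / 0.91 = 959.2 mg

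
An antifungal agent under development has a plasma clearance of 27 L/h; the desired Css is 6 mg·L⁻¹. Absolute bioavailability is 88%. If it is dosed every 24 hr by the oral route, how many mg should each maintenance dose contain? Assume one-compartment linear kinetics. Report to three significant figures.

At steady state, dose per interval replaces the amount cleared in that interval: F·D/τ = CL·Css.
D = CL × Css × τ / F = 27.00 × 6 × 24 / 0.88 = 4418 mg

4420 mg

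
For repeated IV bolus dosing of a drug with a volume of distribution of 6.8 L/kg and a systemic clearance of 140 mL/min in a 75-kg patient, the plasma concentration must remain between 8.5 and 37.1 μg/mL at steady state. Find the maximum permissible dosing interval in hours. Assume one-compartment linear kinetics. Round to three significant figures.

89.5 h

Vd = 6.8 L/kg × 75 kg = 510.0 L
CL = 140 mL/min × 60/1000 = 8.400 L/h
k = CL / Vd = 8.400 / 510.0 = 0.01647 h⁻¹
Between IV bolus doses, concentration decays as C = C₀·e^(−kτ), so C_peak/C_trough = e^(kτ).
τ_max = ln(C_peak/C_trough) / k = ln(37.1/8.5) / 0.01647 = 1.474 / 0.01647 = 89.50 h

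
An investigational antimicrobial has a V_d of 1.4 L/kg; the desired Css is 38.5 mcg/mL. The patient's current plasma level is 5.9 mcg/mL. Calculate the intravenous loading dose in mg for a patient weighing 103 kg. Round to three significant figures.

4700 mg

Vd = 1.4 L/kg × 103 kg = 144.2 L
Concentration deficit ΔC = 38.5 − 5.9 = 32.60 mg/L
LD = Vd × ΔC = 144.2 × 32.60 = 4701 mg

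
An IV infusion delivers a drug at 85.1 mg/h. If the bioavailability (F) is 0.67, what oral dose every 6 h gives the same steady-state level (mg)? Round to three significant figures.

762 mg

To maintain the same Css, the systemic dosing rate must be unchanged: F·D/τ = infusion rate.
D = rate × τ / F = 85.1 × 6 / 0.67 = 762.1 mg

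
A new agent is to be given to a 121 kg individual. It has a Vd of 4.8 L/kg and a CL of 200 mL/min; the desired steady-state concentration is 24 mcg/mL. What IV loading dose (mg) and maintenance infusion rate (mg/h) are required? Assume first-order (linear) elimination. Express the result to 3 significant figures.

(a) 13900 mg; (b) 288 mg/h

Total Vd = 4.8 × 121 = 580.8 L
LD = Vd · C_target = 580.8 × 24 = 13940 mg
CL = 200 mL/min = 200 × 0.06 = 12.00 L/h
Maintenance infusion rate = CL × Css = 12.00 × 24 = 288.0 mg/h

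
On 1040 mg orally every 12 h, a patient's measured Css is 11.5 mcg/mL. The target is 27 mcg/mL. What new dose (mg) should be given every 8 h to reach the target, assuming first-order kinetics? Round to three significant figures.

For first-order elimination, Css ∝ F·D/(CL·τ); F and CL are unchanged, so Css ∝ D/τ.
D₂ = D₁ × (Css,target / Css,current) × (τ₂/τ₁) = 1040 × (27/11.5) × (8/12) = 1628 mg

1630 mg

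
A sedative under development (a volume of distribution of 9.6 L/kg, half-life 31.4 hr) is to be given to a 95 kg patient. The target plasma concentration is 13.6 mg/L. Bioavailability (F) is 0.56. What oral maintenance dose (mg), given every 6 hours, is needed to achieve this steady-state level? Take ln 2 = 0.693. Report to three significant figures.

Vd(total) = 95 kg × 9.6 L/kg = 912.0 L
k = 0.693/31.4 = 0.02207 h⁻¹, so CL = k·Vd = 0.02207 × 912.0 = 20.13 L/h
D = CL × Css × τ / F = 20.13 × 13.6 × 6 / 0.56 = 2933 mg

2930 mg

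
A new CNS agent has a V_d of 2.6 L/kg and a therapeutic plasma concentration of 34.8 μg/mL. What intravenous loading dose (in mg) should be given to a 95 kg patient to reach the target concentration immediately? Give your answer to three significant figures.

Vd(total) = 95 kg × 2.6 L/kg = 247.0 L
The loading dose fills Vd to the target concentration.
LD = Vd × C = 247.0 × 34.80 = 8596 mg

8600 mg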